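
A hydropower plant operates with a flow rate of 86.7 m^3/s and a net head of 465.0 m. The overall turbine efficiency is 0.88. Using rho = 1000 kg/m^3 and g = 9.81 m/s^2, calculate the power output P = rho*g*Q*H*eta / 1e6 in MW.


P = 1000 * 9.81 * 86.7 * 465.0 * 0.88 / 1e6 = 348.0356 MW


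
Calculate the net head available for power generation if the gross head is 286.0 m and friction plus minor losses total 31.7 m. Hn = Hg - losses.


Hn = 286.0 - 31.7 = 254.3000 m


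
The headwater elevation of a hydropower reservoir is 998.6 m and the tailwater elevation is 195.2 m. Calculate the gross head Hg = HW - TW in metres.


Hg = 998.6 - 195.2 = 803.4000 m


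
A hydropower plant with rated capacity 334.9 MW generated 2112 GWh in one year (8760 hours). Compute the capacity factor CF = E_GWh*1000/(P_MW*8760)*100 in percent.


CF = 2112 * 1000 / (334.9 * 8760) * 100 = 71.9904 %


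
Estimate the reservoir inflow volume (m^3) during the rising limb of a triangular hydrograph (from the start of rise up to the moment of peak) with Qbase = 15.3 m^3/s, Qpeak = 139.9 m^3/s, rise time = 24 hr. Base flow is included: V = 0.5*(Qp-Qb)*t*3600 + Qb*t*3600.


V = 0.5*(139.9 - 15.3)*24*3600 + 15.3*24*3600 = 6.7046e+06 m^3


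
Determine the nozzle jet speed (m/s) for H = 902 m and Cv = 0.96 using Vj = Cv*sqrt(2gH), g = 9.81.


Vj = 0.96 * sqrt(2*9.81*902) = 127.7097 m/s


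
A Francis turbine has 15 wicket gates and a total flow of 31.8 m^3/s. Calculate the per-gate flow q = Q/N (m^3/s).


q = 31.8 / 15 = 2.1200 m^3/s


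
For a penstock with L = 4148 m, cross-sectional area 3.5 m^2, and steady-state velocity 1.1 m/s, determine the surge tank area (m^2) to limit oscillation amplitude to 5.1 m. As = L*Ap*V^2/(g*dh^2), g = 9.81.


As = 4148 * 3.5 * 1.1^2 / (9.81 * 5.1^2) = 68.8466 m^2


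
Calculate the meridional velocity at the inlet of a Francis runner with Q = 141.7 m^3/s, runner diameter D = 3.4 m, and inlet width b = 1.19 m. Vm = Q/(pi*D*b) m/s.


Vm = 141.7 / (pi * 3.4 * 1.19) = 11.1479 m/s


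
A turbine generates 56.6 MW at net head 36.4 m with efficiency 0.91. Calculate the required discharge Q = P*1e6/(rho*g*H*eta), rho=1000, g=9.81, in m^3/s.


Q = 56.6 * 1e6 / (1000 * 9.81 * 36.4 * 0.91) = 174.1826 m^3/s


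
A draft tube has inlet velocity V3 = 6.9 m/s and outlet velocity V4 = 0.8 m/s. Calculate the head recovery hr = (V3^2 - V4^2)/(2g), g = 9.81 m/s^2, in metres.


hr = (6.9^2 - 0.8^2) / (2*9.81) = 2.3940 m


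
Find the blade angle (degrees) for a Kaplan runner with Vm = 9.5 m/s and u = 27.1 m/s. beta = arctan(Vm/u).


beta = arctan(9.5 / 27.1) = 19.3183 degrees


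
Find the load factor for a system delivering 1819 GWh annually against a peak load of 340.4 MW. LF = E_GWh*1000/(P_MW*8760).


LF = 1819 * 1000 / (340.4 * 8760) = 0.6100


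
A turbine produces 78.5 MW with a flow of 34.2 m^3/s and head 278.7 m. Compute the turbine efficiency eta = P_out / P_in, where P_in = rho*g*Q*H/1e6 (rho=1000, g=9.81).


P_in = 1000 * 9.81 * 34.2 * 278.7 / 1e6 = 93.5044 MW
eta = 78.5 / 93.5044 = 0.8395


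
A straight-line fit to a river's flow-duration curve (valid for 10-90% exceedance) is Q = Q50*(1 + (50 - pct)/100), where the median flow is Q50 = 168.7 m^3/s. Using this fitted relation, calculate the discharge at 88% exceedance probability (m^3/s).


Q = 168.7 * (1 + (50 - 88)/100) = 104.5940 m^3/s


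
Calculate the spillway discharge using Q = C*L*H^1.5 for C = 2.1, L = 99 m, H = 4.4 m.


Q = 2.1 * 99 * 4.4^1.5 = 1918.8168 m^3/s


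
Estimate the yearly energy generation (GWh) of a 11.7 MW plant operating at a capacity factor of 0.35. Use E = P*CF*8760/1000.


E = 11.7 * 0.35 * 8760 / 1000 = 35.8722 GWh


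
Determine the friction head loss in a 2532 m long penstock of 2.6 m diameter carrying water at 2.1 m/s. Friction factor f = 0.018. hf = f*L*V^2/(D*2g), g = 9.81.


hf = 0.018 * 2532 * 2.1^2 / (2.6 * 2 * 9.81) = 3.9401 m


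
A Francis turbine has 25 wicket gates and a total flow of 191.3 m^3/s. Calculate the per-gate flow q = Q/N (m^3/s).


q = 191.3 / 25 = 7.6520 m^3/s


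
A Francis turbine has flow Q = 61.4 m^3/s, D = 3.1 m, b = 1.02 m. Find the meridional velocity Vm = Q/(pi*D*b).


Vm = 61.4 / (pi * 3.1 * 1.02) = 6.1810 m/s


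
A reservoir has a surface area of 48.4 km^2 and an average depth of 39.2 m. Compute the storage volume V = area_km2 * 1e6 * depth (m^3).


V = 48.4 * 1e6 * 39.2 = 1.8973e+09 m^3


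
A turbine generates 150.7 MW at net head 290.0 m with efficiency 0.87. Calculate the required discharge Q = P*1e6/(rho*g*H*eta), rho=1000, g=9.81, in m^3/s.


Q = 150.7 * 1e6 / (1000 * 9.81 * 290.0 * 0.87) = 60.8873 m^3/s


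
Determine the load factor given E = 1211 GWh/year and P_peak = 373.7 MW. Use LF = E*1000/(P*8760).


LF = 1211 * 1000 / (373.7 * 8760) = 0.3699


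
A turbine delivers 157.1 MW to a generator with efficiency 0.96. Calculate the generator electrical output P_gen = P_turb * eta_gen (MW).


P_gen = 157.1 * 0.96 = 150.8160 MW


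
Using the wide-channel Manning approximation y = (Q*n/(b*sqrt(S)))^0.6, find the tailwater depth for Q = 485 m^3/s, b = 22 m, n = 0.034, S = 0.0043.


y = (485 * 0.034 / (22 * 0.0043^0.5))^0.6 = 4.3136 m


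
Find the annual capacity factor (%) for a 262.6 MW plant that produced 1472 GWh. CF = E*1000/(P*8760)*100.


CF = 1472 * 1000 / (262.6 * 8760) * 100 = 63.9895 %


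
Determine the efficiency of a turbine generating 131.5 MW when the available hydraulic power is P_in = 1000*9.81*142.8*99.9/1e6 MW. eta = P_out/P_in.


P_in = 1000 * 9.81 * 142.8 * 99.9 / 1e6 = 139.9467 MW
eta = 131.5 / 139.9467 = 0.9396


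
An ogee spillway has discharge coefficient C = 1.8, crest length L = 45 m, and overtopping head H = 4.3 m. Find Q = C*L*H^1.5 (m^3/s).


Q = 1.8 * 45 * 4.3^1.5 = 722.2503 m^3/s


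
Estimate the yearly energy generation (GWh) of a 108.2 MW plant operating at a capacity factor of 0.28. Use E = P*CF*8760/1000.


E = 108.2 * 0.28 * 8760 / 1000 = 265.3930 GWh


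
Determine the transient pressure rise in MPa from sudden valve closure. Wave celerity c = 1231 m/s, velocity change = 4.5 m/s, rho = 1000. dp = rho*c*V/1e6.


dp = 1000 * 1231 * 4.5 / 1e6 = 5.5395 MPa


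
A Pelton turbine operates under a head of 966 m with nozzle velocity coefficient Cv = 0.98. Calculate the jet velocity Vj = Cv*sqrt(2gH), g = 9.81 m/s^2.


Vj = 0.98 * sqrt(2*9.81*966) = 134.9162 m/s


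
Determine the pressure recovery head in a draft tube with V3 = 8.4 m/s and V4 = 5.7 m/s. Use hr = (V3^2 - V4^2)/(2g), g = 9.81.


hr = (8.4^2 - 5.7^2) / (2*9.81) = 1.9404 m


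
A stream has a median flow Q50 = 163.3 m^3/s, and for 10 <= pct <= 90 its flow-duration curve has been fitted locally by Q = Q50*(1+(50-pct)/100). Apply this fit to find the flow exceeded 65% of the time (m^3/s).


Q = 163.3 * (1 + (50 - 65)/100) = 138.8050 m^3/s


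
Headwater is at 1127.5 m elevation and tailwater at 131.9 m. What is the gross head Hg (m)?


Hg = 1127.5 - 131.9 = 995.6000 m


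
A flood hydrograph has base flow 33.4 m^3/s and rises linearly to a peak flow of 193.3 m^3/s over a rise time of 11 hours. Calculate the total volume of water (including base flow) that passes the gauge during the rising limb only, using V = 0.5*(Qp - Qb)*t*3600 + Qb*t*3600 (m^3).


V = 0.5*(193.3 - 33.4)*11*3600 + 33.4*11*3600 = 4.4887e+06 m^3


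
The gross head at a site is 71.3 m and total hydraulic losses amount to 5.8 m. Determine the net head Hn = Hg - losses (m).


Hn = 71.3 - 5.8 = 65.5000 m


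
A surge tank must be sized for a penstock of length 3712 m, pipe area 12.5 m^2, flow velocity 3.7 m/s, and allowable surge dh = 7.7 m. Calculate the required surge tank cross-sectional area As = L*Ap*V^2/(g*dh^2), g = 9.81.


As = 3712 * 12.5 * 3.7^2 / (9.81 * 7.7^2) = 1092.1215 m^2


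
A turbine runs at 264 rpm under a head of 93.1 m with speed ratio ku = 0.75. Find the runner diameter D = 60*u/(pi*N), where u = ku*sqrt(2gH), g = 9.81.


u = 0.75 * sqrt(2*9.81*93.1) = 32.0542 m/s
D = 60 * 32.0542 / (pi * 264) = 2.3189 m


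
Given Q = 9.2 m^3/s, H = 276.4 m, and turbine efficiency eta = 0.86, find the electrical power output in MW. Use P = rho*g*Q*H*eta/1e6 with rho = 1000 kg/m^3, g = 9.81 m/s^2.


P = 1000 * 9.81 * 9.2 * 276.4 * 0.86 / 1e6 = 21.4533 MW


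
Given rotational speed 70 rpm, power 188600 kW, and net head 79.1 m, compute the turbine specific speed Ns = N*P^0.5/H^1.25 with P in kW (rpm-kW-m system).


Ns = 70 * 188600^0.5 / 79.1^1.25 = 128.8689


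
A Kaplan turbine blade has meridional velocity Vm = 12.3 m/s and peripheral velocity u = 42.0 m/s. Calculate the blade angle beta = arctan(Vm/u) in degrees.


beta = arctan(12.3 / 42.0) = 16.3230 degrees


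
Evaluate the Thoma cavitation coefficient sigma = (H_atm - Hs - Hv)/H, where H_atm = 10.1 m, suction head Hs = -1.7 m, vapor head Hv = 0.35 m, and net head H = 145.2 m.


sigma = (10.1 - (-1.7) - 0.35) / 145.2 = 0.0789


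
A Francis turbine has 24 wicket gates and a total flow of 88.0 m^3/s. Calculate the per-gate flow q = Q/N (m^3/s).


q = 88.0 / 24 = 3.6667 m^3/s


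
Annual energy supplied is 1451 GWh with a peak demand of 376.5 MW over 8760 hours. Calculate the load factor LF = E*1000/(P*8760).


LF = 1451 * 1000 / (376.5 * 8760) = 0.4399


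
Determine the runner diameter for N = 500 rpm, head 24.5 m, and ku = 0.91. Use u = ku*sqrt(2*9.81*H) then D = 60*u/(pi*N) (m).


u = 0.91 * sqrt(2*9.81*24.5) = 19.9514 m/s
D = 60 * 19.9514 / (pi * 500) = 0.7621 m


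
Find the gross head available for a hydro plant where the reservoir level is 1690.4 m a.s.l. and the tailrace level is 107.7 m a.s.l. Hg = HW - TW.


Hg = 1690.4 - 107.7 = 1582.7000 m


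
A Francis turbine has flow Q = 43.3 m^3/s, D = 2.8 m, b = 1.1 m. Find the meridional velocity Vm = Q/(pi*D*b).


Vm = 43.3 / (pi * 2.8 * 1.1) = 4.4749 m/s


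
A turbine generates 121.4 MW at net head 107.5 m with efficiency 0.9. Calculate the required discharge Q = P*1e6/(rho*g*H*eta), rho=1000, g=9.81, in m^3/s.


Q = 121.4 * 1e6 / (1000 * 9.81 * 107.5 * 0.9) = 127.9083 m^3/s


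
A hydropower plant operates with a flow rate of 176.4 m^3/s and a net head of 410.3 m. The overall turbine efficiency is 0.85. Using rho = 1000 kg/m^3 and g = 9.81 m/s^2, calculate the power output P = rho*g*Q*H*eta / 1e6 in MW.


P = 1000 * 9.81 * 176.4 * 410.3 * 0.85 / 1e6 = 603.5149 MW


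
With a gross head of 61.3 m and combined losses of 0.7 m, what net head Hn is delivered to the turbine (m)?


Hn = 61.3 - 0.7 = 60.6000 m


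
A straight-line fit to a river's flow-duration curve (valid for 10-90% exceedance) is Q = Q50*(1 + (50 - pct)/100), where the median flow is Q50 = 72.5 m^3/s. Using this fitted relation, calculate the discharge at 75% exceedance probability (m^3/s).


Q = 72.5 * (1 + (50 - 75)/100) = 54.3750 m^3/s


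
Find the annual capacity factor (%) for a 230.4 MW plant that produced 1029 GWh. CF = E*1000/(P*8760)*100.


CF = 1029 * 1000 / (230.4 * 8760) * 100 = 50.9834 %


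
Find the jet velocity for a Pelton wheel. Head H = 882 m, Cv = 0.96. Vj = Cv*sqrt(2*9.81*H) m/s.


Vj = 0.96 * sqrt(2*9.81*882) = 126.2859 m/s


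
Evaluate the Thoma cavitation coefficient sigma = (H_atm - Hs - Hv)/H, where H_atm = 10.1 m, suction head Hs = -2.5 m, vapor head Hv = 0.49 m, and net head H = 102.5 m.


sigma = (10.1 - (-2.5) - 0.49) / 102.5 = 0.1181


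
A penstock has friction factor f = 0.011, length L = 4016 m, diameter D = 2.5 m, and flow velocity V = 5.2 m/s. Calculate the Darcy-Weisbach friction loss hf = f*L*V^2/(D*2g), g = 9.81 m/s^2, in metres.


hf = 0.011 * 4016 * 5.2^2 / (2.5 * 2 * 9.81) = 24.3531 m


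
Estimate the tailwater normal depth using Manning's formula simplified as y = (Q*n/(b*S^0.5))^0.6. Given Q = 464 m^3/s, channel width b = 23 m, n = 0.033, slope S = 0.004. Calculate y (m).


y = (464 * 0.033 / (23 * 0.004^0.5))^0.6 = 4.1055 m


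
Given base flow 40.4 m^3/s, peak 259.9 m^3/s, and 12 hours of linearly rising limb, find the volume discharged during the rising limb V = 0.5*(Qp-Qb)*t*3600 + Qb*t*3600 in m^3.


V = 0.5*(259.9 - 40.4)*12*3600 + 40.4*12*3600 = 6.4865e+06 m^3


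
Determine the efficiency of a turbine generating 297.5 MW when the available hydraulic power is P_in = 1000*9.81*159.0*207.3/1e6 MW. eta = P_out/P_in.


P_in = 1000 * 9.81 * 159.0 * 207.3 / 1e6 = 323.3445 MW
eta = 297.5 / 323.3445 = 0.9201


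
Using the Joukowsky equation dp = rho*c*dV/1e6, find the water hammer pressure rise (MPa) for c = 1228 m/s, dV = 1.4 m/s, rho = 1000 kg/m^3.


dp = 1000 * 1228 * 1.4 / 1e6 = 1.7192 MPa


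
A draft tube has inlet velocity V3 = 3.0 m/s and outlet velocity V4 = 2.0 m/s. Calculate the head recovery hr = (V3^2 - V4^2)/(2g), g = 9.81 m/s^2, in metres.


hr = (3.0^2 - 2.0^2) / (2*9.81) = 0.2548 m


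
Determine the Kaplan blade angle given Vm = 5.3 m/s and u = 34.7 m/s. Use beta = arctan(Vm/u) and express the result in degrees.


beta = arctan(5.3 / 34.7) = 8.6841 degrees


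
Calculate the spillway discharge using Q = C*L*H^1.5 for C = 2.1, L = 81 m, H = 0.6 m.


Q = 2.1 * 81 * 0.6^1.5 = 79.0553 m^3/s


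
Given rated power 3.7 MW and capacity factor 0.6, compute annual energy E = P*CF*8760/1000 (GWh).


E = 3.7 * 0.6 * 8760 / 1000 = 19.4472 GWh


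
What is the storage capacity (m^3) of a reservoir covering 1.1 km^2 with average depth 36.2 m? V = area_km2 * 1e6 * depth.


V = 1.1 * 1e6 * 36.2 = 3.9820e+07 m^3


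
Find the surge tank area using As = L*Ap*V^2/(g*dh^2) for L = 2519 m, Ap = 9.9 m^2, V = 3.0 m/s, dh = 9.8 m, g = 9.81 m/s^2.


As = 2519 * 9.9 * 3.0^2 / (9.81 * 9.8^2) = 238.2236 m^2


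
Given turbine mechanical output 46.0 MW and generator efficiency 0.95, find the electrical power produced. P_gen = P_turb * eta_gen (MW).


P_gen = 46.0 * 0.95 = 43.7000 MW


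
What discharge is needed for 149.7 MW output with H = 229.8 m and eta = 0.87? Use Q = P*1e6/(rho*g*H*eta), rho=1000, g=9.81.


Q = 149.7 * 1e6 / (1000 * 9.81 * 229.8 * 0.87) = 76.3279 m^3/s


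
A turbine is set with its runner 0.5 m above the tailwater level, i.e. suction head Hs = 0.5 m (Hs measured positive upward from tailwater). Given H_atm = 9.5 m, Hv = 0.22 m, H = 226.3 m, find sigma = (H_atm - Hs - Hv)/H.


sigma = (9.5 - 0.5 - 0.22) / 226.3 = 0.0388


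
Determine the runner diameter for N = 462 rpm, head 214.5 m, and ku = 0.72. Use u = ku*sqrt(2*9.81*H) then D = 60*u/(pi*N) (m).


u = 0.72 * sqrt(2*9.81*214.5) = 46.7085 m/s
D = 60 * 46.7085 / (pi * 462) = 1.9309 m


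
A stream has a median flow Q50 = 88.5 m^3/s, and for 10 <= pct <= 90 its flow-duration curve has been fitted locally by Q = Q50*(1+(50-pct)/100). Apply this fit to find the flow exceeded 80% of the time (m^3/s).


Q = 88.5 * (1 + (50 - 80)/100) = 61.9500 m^3/s


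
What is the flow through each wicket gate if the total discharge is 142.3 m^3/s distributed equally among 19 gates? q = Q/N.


q = 142.3 / 19 = 7.4895 m^3/s


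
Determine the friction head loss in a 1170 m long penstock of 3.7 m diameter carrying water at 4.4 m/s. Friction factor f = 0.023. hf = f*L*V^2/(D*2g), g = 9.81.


hf = 0.023 * 1170 * 4.4^2 / (3.7 * 2 * 9.81) = 7.1766 m


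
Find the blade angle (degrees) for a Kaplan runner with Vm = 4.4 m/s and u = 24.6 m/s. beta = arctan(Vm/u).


beta = arctan(4.4 / 24.6) = 10.1408 degrees


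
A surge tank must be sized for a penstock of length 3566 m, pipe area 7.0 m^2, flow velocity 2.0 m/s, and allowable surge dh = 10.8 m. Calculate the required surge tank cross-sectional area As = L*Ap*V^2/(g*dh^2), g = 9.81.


As = 3566 * 7.0 * 2.0^2 / (9.81 * 10.8^2) = 87.2615 m^2


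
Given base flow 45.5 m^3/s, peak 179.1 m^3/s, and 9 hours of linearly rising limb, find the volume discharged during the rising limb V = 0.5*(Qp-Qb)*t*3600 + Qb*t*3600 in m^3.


V = 0.5*(179.1 - 45.5)*9*3600 + 45.5*9*3600 = 3.6385e+06 m^3


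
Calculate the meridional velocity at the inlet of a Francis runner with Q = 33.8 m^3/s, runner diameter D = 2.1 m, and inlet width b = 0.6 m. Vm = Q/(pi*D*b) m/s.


Vm = 33.8 / (pi * 2.1 * 0.6) = 8.5388 m/s


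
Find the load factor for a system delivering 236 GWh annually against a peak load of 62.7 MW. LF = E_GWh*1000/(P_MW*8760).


LF = 236 * 1000 / (62.7 * 8760) = 0.4297


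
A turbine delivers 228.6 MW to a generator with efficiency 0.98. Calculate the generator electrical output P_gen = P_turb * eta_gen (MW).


P_gen = 228.6 * 0.98 = 224.0280 MW


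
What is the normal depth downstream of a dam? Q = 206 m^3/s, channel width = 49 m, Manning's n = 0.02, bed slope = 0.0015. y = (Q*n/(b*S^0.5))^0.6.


y = (206 * 0.02 / (49 * 0.0015^0.5))^0.6 = 1.5922 m


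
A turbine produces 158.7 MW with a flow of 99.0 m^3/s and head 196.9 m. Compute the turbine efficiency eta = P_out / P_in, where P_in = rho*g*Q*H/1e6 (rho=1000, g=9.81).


P_in = 1000 * 9.81 * 99.0 * 196.9 / 1e6 = 191.2273 MW
eta = 158.7 / 191.2273 = 0.8299


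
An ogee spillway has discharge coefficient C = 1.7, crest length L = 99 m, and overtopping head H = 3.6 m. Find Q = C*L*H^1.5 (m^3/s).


Q = 1.7 * 99 * 3.6^1.5 = 1149.5765 m^3/s


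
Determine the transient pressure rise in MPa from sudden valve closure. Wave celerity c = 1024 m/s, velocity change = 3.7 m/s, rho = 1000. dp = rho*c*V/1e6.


dp = 1000 * 1024 * 3.7 / 1e6 = 3.7888 MPa


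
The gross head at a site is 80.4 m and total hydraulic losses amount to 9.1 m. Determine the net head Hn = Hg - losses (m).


Hn = 80.4 - 9.1 = 71.3000 m


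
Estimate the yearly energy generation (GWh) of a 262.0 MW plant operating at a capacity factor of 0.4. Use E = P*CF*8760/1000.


E = 262.0 * 0.4 * 8760 / 1000 = 918.0480 GWh


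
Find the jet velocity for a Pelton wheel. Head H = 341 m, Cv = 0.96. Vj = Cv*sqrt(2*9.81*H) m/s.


Vj = 0.96 * sqrt(2*9.81*341) = 78.5232 m/s


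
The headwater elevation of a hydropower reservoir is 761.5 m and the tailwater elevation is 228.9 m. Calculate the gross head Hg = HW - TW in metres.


Hg = 761.5 - 228.9 = 532.6000 m


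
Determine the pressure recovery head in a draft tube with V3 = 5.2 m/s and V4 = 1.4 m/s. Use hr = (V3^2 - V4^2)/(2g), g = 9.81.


hr = (5.2^2 - 1.4^2) / (2*9.81) = 1.2783 m


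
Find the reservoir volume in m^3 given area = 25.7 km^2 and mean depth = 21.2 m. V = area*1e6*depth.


V = 25.7 * 1e6 * 21.2 = 5.4484e+08 m^3


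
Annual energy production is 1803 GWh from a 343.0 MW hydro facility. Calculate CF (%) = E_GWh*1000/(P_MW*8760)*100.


CF = 1803 * 1000 / (343.0 * 8760) * 100 = 60.0064 %


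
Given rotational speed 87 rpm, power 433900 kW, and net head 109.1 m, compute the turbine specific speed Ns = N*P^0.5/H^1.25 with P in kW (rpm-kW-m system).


Ns = 87 * 433900^0.5 / 109.1^1.25 = 162.5299


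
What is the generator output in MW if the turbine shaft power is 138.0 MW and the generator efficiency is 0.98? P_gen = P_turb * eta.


P_gen = 138.0 * 0.98 = 135.2400 MW


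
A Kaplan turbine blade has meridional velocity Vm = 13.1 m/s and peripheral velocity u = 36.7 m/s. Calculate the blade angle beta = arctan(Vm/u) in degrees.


beta = arctan(13.1 / 36.7) = 19.6439 degrees


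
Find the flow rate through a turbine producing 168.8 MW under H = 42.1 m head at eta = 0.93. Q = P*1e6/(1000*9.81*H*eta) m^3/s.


Q = 168.8 * 1e6 / (1000 * 9.81 * 42.1 * 0.93) = 439.4793 m^3/s


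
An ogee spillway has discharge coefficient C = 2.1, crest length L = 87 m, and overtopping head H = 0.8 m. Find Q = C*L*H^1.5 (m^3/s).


Q = 2.1 * 87 * 0.8^1.5 = 130.7295 m^3/s


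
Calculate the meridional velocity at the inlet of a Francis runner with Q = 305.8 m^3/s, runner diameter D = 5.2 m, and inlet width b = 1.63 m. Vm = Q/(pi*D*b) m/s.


Vm = 305.8 / (pi * 5.2 * 1.63) = 11.4841 m/s


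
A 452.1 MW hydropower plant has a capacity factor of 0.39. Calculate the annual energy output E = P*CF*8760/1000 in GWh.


E = 452.1 * 0.39 * 8760 / 1000 = 1544.5544 GWh


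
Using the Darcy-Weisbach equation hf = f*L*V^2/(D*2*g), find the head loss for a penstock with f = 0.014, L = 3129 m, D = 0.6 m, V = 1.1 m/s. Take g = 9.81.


hf = 0.014 * 3129 * 1.1^2 / (0.6 * 2 * 9.81) = 4.5027 m


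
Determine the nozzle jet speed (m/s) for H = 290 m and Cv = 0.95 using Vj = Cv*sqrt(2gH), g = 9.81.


Vj = 0.95 * sqrt(2*9.81*290) = 71.6592 m/s


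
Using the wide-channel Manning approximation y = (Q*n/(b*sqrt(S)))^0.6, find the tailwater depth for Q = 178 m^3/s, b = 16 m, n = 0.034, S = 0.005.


y = (178 * 0.034 / (16 * 0.005^0.5))^0.6 = 2.7351 m


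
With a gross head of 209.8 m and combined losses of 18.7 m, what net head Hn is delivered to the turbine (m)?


Hn = 209.8 - 18.7 = 191.1000 m


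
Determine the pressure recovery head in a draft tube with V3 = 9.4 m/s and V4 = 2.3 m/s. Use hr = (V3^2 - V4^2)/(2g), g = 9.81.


hr = (9.4^2 - 2.3^2) / (2*9.81) = 4.2339 m


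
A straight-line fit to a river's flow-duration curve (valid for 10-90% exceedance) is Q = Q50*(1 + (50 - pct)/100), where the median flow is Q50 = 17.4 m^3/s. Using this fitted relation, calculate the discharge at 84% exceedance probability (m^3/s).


Q = 17.4 * (1 + (50 - 84)/100) = 11.4840 m^3/s


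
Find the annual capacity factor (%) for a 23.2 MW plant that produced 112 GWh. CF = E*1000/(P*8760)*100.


CF = 112 * 1000 / (23.2 * 8760) * 100 = 55.1094 %


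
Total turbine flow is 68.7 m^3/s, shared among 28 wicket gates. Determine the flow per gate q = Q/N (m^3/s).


q = 68.7 / 28 = 2.4536 m^3/s


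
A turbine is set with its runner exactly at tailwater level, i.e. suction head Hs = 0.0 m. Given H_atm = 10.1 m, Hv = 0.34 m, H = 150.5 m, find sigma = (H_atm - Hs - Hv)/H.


sigma = (10.1 - 0.0 - 0.34) / 150.5 = 0.0649


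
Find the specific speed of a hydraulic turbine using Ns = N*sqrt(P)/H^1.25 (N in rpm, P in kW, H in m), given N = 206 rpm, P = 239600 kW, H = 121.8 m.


Ns = 206 * 239600^0.5 / 121.8^1.25 = 249.2020


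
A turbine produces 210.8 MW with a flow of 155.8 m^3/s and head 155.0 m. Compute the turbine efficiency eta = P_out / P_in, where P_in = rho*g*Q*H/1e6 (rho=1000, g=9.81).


P_in = 1000 * 9.81 * 155.8 * 155.0 / 1e6 = 236.9017 MW
eta = 210.8 / 236.9017 = 0.8898


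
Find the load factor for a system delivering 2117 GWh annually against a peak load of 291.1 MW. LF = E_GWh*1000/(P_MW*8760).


LF = 2117 * 1000 / (291.1 * 8760) = 0.8302


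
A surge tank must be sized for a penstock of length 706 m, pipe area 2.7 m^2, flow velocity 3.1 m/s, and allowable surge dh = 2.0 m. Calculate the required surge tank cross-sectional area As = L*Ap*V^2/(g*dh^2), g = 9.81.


As = 706 * 2.7 * 3.1^2 / (9.81 * 2.0^2) = 466.8344 m^2


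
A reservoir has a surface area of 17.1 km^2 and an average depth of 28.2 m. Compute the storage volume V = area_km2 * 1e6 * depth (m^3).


V = 17.1 * 1e6 * 28.2 = 4.8222e+08 m^3


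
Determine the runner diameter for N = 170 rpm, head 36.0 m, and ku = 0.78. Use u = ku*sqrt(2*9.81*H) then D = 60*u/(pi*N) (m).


u = 0.78 * sqrt(2*9.81*36.0) = 20.7298 m/s
D = 60 * 20.7298 / (pi * 170) = 2.3289 m


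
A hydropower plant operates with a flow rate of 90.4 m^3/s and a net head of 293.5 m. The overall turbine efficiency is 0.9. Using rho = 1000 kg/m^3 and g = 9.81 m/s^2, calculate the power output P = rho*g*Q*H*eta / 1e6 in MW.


P = 1000 * 9.81 * 90.4 * 293.5 * 0.9 / 1e6 = 234.2546 MW


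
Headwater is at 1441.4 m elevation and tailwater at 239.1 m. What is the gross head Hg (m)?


Hg = 1441.4 - 239.1 = 1202.3000 m


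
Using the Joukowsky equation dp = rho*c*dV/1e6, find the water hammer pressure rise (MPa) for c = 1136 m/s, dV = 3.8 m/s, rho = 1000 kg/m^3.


dp = 1000 * 1136 * 3.8 / 1e6 = 4.3168 MPa


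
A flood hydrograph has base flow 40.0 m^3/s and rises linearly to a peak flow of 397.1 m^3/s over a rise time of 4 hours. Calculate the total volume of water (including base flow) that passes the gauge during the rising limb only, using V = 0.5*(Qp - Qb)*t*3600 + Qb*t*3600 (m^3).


V = 0.5*(397.1 - 40.0)*4*3600 + 40.0*4*3600 = 3.1471e+06 m^3


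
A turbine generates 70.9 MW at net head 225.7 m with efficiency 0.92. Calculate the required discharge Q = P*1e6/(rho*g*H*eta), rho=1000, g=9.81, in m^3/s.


Q = 70.9 * 1e6 / (1000 * 9.81 * 225.7 * 0.92) = 34.8063 m^3/s


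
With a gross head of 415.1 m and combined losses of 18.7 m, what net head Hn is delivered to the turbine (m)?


Hn = 415.1 - 18.7 = 396.4000 m


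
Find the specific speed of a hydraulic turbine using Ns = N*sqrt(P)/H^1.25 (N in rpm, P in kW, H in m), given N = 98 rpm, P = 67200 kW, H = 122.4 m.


Ns = 98 * 67200^0.5 / 122.4^1.25 = 62.3999


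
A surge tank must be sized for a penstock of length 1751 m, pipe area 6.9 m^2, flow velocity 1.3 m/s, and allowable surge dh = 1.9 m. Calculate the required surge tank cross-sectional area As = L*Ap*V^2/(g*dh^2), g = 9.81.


As = 1751 * 6.9 * 1.3^2 / (9.81 * 1.9^2) = 576.5616 m^2


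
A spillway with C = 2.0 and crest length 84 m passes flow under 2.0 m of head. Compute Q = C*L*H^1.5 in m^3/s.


Q = 2.0 * 84 * 2.0^1.5 = 475.1758 m^3/s


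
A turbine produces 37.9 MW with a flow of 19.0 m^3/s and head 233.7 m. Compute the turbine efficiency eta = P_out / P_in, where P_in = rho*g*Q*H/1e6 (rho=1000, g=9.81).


P_in = 1000 * 9.81 * 19.0 * 233.7 / 1e6 = 43.5593 MW
eta = 37.9 / 43.5593 = 0.8701


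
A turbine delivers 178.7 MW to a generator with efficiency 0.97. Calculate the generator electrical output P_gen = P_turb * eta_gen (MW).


P_gen = 178.7 * 0.97 = 173.3390 MW


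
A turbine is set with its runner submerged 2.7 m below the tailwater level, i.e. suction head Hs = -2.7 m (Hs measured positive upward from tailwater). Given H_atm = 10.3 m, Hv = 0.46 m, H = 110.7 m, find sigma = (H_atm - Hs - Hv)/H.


sigma = (10.3 - (-2.7) - 0.46) / 110.7 = 0.1133


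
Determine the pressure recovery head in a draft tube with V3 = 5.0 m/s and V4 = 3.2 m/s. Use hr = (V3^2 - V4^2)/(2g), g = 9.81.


hr = (5.0^2 - 3.2^2) / (2*9.81) = 0.7523 m


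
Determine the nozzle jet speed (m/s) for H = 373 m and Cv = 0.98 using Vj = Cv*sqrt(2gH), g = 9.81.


Vj = 0.98 * sqrt(2*9.81*373) = 83.8359 m/s


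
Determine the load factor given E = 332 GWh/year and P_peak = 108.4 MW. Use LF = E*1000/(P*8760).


LF = 332 * 1000 / (108.4 * 8760) = 0.3496


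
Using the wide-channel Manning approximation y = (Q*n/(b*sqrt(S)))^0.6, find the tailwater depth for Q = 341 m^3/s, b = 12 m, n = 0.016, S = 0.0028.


y = (341 * 0.016 / (12 * 0.0028^0.5))^0.6 = 3.6347 m


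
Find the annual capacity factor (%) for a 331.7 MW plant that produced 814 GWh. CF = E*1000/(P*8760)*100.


CF = 814 * 1000 / (331.7 * 8760) * 100 = 28.0140 %


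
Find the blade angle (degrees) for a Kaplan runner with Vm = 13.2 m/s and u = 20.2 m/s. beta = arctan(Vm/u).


beta = arctan(13.2 / 20.2) = 33.1632 degrees


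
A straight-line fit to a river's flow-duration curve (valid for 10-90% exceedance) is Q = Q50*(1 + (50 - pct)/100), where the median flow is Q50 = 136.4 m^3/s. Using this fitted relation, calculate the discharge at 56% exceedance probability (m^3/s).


Q = 136.4 * (1 + (50 - 56)/100) = 128.2160 m^3/s


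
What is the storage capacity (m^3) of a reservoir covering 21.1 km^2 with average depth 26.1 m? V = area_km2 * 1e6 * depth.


V = 21.1 * 1e6 * 26.1 = 5.5071e+08 m^3


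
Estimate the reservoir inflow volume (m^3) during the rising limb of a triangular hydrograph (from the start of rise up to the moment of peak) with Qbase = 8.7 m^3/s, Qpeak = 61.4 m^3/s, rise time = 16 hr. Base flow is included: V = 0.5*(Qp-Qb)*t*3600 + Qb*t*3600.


V = 0.5*(61.4 - 8.7)*16*3600 + 8.7*16*3600 = 2.0189e+06 m^3


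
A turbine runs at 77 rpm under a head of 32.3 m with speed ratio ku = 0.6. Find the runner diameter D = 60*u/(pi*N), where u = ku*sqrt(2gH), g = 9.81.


u = 0.6 * sqrt(2*9.81*32.3) = 15.1043 m/s
D = 60 * 15.1043 / (pi * 77) = 3.7464 m


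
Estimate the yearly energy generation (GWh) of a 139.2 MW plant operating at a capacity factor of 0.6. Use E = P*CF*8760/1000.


E = 139.2 * 0.6 * 8760 / 1000 = 731.6352 GWh


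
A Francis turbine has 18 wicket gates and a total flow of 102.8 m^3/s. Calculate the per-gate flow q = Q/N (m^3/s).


q = 102.8 / 18 = 5.7111 m^3/s


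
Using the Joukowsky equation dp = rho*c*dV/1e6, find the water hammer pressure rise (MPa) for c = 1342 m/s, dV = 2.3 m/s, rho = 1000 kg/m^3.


dp = 1000 * 1342 * 2.3 / 1e6 = 3.0866 MPa


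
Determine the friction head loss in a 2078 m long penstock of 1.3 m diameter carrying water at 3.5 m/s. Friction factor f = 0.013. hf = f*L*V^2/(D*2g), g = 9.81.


hf = 0.013 * 2078 * 3.5^2 / (1.3 * 2 * 9.81) = 12.9743 m


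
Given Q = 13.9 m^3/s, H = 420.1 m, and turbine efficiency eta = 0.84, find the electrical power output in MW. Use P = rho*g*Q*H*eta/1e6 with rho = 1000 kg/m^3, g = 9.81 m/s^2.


P = 1000 * 9.81 * 13.9 * 420.1 * 0.84 / 1e6 = 48.1189 MW


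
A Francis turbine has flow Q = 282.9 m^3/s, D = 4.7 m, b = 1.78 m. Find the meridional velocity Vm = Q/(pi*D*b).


Vm = 282.9 / (pi * 4.7 * 1.78) = 10.7638 m/s


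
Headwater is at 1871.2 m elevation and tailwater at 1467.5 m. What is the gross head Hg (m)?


Hg = 1871.2 - 1467.5 = 403.7000 m


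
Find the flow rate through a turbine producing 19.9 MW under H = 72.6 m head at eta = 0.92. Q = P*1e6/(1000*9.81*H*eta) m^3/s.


Q = 19.9 * 1e6 / (1000 * 9.81 * 72.6 * 0.92) = 30.3710 m^3/s


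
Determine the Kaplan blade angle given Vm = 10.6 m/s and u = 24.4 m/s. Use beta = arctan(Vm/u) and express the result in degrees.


beta = arctan(10.6 / 24.4) = 23.4814 degrees


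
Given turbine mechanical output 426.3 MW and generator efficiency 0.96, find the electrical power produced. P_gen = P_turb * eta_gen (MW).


P_gen = 426.3 * 0.96 = 409.2480 MW


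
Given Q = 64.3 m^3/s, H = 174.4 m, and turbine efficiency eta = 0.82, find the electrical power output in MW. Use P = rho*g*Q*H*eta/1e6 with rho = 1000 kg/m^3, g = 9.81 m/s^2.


P = 1000 * 9.81 * 64.3 * 174.4 * 0.82 / 1e6 = 90.2070 MW


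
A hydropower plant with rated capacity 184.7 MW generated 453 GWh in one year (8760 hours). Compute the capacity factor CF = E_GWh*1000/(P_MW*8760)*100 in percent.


CF = 453 * 1000 / (184.7 * 8760) * 100 = 27.9980 %


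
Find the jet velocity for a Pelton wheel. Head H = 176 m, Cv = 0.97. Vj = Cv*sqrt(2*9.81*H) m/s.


Vj = 0.97 * sqrt(2*9.81*176) = 57.0004 m/s


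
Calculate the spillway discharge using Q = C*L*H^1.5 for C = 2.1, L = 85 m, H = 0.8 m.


Q = 2.1 * 85 * 0.8^1.5 = 127.7242 m^3/s


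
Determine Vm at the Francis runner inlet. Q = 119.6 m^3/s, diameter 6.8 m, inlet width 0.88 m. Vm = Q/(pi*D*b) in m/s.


Vm = 119.6 / (pi * 6.8 * 0.88) = 6.3619 m/s


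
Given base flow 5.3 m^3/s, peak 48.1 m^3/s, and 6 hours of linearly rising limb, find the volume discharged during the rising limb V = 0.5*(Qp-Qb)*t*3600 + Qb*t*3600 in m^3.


V = 0.5*(48.1 - 5.3)*6*3600 + 5.3*6*3600 = 576720.0000 m^3


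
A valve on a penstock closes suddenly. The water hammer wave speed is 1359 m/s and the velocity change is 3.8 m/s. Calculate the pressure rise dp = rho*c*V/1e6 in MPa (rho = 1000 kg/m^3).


dp = 1000 * 1359 * 3.8 / 1e6 = 5.1642 MPa


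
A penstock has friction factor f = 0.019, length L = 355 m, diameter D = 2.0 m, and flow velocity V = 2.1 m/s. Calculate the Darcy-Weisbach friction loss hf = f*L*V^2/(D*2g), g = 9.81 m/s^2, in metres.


hf = 0.019 * 355 * 2.1^2 / (2.0 * 2 * 9.81) = 0.7580 m


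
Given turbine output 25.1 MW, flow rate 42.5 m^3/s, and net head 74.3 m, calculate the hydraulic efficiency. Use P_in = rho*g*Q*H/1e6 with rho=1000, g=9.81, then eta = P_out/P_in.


P_in = 1000 * 9.81 * 42.5 * 74.3 / 1e6 = 30.9775 MW
eta = 25.1 / 30.9775 = 0.8103


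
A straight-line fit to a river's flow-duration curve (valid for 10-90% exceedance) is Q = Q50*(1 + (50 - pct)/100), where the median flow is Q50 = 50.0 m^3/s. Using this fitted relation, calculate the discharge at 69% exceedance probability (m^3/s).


Q = 50.0 * (1 + (50 - 69)/100) = 40.5000 m^3/s


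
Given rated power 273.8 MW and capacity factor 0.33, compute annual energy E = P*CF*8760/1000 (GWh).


E = 273.8 * 0.33 * 8760 / 1000 = 791.5010 GWh


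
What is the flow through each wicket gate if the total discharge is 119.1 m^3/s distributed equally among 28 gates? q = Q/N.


q = 119.1 / 28 = 4.2536 m^3/s


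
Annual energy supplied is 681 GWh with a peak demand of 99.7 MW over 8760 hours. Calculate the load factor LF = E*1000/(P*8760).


LF = 681 * 1000 / (99.7 * 8760) = 0.7797


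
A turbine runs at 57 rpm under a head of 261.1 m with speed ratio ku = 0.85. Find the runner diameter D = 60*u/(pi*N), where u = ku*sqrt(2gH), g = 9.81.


u = 0.85 * sqrt(2*9.81*261.1) = 60.8376 m/s
D = 60 * 60.8376 / (pi * 57) = 20.3844 m


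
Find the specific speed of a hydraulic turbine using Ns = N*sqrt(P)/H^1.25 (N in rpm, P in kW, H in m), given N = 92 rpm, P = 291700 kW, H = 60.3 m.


Ns = 92 * 291700^0.5 / 60.3^1.25 = 295.7055


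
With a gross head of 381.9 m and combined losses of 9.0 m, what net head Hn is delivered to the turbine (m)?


Hn = 381.9 - 9.0 = 372.9000 m


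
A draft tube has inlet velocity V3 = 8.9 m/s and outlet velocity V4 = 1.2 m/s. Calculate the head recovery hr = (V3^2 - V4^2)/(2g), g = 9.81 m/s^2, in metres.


hr = (8.9^2 - 1.2^2) / (2*9.81) = 3.9638 m


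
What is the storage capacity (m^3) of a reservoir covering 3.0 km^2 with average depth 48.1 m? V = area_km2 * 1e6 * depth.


V = 3.0 * 1e6 * 48.1 = 1.4430e+08 m^3


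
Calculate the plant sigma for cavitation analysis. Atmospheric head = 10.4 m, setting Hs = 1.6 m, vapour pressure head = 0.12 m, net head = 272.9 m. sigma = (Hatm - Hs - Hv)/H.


sigma = (10.4 - 1.6 - 0.12) / 272.9 = 0.0318


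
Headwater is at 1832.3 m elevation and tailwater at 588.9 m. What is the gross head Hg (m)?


Hg = 1832.3 - 588.9 = 1243.4000 m


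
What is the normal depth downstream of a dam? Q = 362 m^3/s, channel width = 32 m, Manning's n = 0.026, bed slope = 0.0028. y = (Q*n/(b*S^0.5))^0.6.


y = (362 * 0.026 / (32 * 0.0028^0.5))^0.6 = 2.7988 m


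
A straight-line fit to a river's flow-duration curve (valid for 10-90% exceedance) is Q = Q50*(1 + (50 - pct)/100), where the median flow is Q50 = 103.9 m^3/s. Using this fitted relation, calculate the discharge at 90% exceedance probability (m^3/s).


Q = 103.9 * (1 + (50 - 90)/100) = 62.3400 m^3/s


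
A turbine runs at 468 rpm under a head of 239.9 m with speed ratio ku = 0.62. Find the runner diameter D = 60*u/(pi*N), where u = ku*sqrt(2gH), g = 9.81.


u = 0.62 * sqrt(2*9.81*239.9) = 42.5360 m/s
D = 60 * 42.5360 / (pi * 468) = 1.7358 m


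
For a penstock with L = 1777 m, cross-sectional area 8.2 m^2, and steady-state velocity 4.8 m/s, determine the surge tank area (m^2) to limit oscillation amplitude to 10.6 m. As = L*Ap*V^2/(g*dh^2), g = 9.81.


As = 1777 * 8.2 * 4.8^2 / (9.81 * 10.6^2) = 304.5811 m^2


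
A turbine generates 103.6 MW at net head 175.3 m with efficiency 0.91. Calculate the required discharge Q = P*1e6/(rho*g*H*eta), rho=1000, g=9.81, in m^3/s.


Q = 103.6 * 1e6 / (1000 * 9.81 * 175.3 * 0.91) = 66.2014 m^3/s


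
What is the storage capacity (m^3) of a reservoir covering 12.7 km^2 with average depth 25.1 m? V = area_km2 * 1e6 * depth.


V = 12.7 * 1e6 * 25.1 = 3.1877e+08 m^3


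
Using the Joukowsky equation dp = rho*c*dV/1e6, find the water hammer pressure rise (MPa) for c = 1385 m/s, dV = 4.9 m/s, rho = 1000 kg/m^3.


dp = 1000 * 1385 * 4.9 / 1e6 = 6.7865 MPa


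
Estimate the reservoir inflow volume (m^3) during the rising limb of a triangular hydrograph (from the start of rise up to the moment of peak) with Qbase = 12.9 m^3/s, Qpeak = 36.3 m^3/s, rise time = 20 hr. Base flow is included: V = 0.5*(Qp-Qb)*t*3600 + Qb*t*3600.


V = 0.5*(36.3 - 12.9)*20*3600 + 12.9*20*3600 = 1.7712e+06 m^3


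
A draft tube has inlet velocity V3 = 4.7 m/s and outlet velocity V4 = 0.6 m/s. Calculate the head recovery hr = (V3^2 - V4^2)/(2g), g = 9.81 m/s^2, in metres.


hr = (4.7^2 - 0.6^2) / (2*9.81) = 1.1075 m


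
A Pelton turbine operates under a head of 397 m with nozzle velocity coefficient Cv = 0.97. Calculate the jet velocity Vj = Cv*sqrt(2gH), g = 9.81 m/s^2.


Vj = 0.97 * sqrt(2*9.81*397) = 85.6084 m/s


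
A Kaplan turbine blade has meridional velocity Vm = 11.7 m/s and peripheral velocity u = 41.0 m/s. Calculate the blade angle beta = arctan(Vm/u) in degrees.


beta = arctan(11.7 / 41.0) = 15.9269 degrees


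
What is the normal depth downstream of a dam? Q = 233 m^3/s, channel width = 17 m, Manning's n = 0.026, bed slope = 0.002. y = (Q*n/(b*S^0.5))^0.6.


y = (233 * 0.026 / (17 * 0.002^0.5))^0.6 = 3.4739 m


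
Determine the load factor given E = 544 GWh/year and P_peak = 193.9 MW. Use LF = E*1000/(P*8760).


LF = 544 * 1000 / (193.9 * 8760) = 0.3203


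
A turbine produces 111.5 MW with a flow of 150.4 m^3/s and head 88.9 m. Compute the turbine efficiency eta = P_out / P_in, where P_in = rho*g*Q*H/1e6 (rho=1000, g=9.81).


P_in = 1000 * 9.81 * 150.4 * 88.9 / 1e6 = 131.1652 MW
eta = 111.5 / 131.1652 = 0.8501


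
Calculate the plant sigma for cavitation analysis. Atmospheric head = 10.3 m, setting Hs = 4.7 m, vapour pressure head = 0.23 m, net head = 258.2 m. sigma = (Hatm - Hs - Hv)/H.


sigma = (10.3 - 4.7 - 0.23) / 258.2 = 0.0208


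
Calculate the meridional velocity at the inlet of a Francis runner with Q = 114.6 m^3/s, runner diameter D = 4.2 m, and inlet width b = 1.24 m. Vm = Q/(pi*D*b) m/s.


Vm = 114.6 / (pi * 4.2 * 1.24) = 7.0043 m/s


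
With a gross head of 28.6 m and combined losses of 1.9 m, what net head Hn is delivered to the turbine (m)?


Hn = 28.6 - 1.9 = 26.7000 m


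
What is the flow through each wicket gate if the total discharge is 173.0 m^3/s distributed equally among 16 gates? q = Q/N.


q = 173.0 / 16 = 10.8125 m^3/s


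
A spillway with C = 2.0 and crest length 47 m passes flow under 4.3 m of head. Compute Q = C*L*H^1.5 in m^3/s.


Q = 2.0 * 47 * 4.3^1.5 = 838.1670 m^3/s


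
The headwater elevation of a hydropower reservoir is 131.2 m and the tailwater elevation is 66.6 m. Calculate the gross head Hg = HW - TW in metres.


Hg = 131.2 - 66.6 = 64.6000 m


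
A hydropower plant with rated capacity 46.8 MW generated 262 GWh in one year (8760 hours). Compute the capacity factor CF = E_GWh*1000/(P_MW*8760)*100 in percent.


CF = 262 * 1000 / (46.8 * 8760) * 100 = 63.9074 %


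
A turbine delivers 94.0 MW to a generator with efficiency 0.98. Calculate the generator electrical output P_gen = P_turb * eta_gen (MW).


P_gen = 94.0 * 0.98 = 92.1200 MW


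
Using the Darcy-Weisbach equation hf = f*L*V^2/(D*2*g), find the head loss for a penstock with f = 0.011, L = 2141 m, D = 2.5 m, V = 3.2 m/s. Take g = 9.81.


hf = 0.011 * 2141 * 3.2^2 / (2.5 * 2 * 9.81) = 4.9167 m


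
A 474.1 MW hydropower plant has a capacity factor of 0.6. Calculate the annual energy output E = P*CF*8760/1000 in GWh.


E = 474.1 * 0.6 * 8760 / 1000 = 2491.8696 GWh


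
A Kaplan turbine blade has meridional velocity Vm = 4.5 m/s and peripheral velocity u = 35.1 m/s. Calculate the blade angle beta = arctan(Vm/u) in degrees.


beta = arctan(4.5 / 35.1) = 7.3058 degrees
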